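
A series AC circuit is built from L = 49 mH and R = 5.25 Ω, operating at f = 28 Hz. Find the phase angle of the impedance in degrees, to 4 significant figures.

58.66°

ω = 2πf = 175.9 rad/s
X_L = ωL = 8.621 Ω
Z = 5.250 + j8.621 Ω
|Z| = √(5.250² + 8.621²) = 10.09 Ω
∠Z = arctan(8.621/5.250) = 58.66°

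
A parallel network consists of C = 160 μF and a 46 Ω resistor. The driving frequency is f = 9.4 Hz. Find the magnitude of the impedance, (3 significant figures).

ω = 2πf = 59.06 rad/s
X_C = 1/(ωC) = 106 Ω
Parallel: admittances add. Y = 1/R + jωC
Y = (0.0217 + j0.00945) S
|Y| = 0.0237 S → |Z| = 1/|Y| = 42.2 Ω, ∠Z = −∠Y = -23.5°

42.2 Ω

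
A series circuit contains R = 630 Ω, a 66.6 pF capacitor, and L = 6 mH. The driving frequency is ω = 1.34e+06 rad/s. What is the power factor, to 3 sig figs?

0.195

X_L = ωL = 8040 Ω
X_C = 1/(ωC) = 11200 Ω
Net reactance X = X_L − X_C = -3170 Ω
Z = 630 − j3170 Ω
|Z| = √(630² + 3170²) = 3230 Ω
∠Z = arctan(-3170/630) = -78.7°
cos φ = cos(-78.7°) = 0.195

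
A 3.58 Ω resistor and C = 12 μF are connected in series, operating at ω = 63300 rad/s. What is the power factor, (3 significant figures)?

0.939

X_C = 1/(ωC) = 1.32 Ω
Z = 3.58 − j1.32 Ω
|Z| = √(3.58² + 1.32²) = 3.81 Ω
∠Z = arctan(-1.32/3.58) = -20.2°
cos φ = cos(-20.2°) = 0.939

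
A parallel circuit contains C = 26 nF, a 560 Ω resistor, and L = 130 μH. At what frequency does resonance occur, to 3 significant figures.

ω₀ = 1/√(LC) = 1/√(0.00013 × 2.6e-08) = 543900 rad/s
f₀ = ω₀/(2π) = 86.6 kHz

86.6 kHz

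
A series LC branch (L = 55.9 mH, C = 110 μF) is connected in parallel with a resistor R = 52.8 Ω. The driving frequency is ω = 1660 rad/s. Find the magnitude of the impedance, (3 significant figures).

X_L = ωL = 92.8 Ω
X_C = 1/(ωC) = 5.48 Ω
Branch 1: Z₁ = R = 52.8 Ω
Branch 2 (series LC): Z₂ = j(X_L − X_C) = j87.3 Ω
Parallel: Z = Z₁Z₂/(Z₁+Z₂), |Z| = 45.2 Ω, ∠Z = 31.2°

45.2 Ω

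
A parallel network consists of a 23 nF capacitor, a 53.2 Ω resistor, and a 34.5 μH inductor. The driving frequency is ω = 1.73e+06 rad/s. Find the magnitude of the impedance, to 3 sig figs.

X_L = ωL = 59.7 Ω
X_C = 1/(ωC) = 25.1 Ω
Parallel: admittances add. Y = 1/R + 1/(jωL) + jωC
Y = (0.0188 + j0.0230) S
|Y| = 0.0297 S → |Z| = 1/|Y| = 33.6 Ω, ∠Z = −∠Y = -50.8°

33.6 Ω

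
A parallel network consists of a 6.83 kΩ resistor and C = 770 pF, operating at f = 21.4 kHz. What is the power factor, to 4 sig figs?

0.8165

ω = 2πf = 134500 rad/s
X_C = 1/(ωC) = 9659 Ω
Parallel: admittances add. Y = 1/R + jωC
Y = (0.0001464 + j0.0001035) S
|Y| = 0.0001793 S → |Z| = 1/|Y| = 5577 Ω, ∠Z = −∠Y = -35.27°
cos φ = cos(-35.27°) = 0.8165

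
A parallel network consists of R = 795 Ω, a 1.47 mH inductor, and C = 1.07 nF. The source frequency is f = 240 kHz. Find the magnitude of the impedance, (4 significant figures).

ω = 2πf = 1.508e+06 rad/s
X_L = ωL = 2217 Ω
X_C = 1/(ωC) = 619.8 Ω
Parallel: admittances add. Y = 1/R + 1/(jωL) + jωC
Y = (0.001258 + j0.001162) S
|Y| = 0.001713 S → |Z| = 1/|Y| = 583.9 Ω, ∠Z = −∠Y = -42.74°

583.9 Ω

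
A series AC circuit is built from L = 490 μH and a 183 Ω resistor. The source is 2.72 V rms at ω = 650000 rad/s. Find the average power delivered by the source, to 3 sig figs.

X_L = ωL = 318 Ω
Z = 183 + j318 Ω
|Z| = √(183² + 318²) = 367 Ω
∠Z = arctan(318/183) = 60.1°
I = V/|Z| = 7.40 mA
P = VI cos φ = 2.72 × 0.00740 × cos(60.1°) = 10.0 mW

10.0 mW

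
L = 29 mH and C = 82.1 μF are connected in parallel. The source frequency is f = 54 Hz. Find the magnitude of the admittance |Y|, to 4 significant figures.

73.78 mS

ω = 2πf = 339.3 rad/s
X_L = ωL = 9.839 Ω
X_C = 1/(ωC) = 35.90 Ω
Parallel: admittances add. Y = 1/(jωL) + jωC
Y = (0 − j0.07378) S
|Y| = 0.07378 S → |Z| = 1/|Y| = 13.55 Ω, ∠Z = −∠Y = 90.00°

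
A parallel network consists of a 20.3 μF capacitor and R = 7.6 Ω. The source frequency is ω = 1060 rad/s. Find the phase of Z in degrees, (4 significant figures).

-9.288°

X_C = 1/(ωC) = 46.47 Ω
Parallel: admittances add. Y = 1/R + jωC
Y = (0.1316 + j0.02152) S
|Y| = 0.1333 S → |Z| = 1/|Y| = 7.500 Ω, ∠Z = −∠Y = -9.288°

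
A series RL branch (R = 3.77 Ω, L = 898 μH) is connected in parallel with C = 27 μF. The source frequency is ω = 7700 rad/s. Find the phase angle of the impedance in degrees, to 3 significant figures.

-57.8°

X_L = ωL = 6.91 Ω
X_C = 1/(ωC) = 4.81 Ω
Branch 1 (R+jX_L): Z₁ = 3.77 + j6.91 Ω, |Z₁| = 7.88 Ω
Branch 2 (−jX_C): Z₂ = −j4.81 Ω
Parallel: Z = Z₁Z₂/(Z₁+Z₂), |Z| = 8.77 Ω, ∠Z = -57.8°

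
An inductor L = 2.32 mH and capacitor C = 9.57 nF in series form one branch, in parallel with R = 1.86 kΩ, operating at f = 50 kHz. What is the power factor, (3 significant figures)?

0.208

ω = 2πf = 314200 rad/s
X_L = ωL = 729 Ω
X_C = 1/(ωC) = 333 Ω
Branch 1: Z₁ = R = 1860 Ω
Branch 2 (series LC): Z₂ = j(X_L − X_C) = j396 Ω
Parallel: Z = Z₁Z₂/(Z₁+Z₂), |Z| = 388 Ω, ∠Z = 78.0°
cos φ = cos(78.0°) = 0.208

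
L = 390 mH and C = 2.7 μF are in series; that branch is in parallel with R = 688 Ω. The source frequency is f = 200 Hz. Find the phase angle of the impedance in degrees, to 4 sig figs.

ω = 2πf = 1257 rad/s
X_L = ωL = 490.1 Ω
X_C = 1/(ωC) = 294.7 Ω
Branch 1: Z₁ = R = 688.0 Ω
Branch 2 (series LC): Z₂ = j(X_L − X_C) = j195.4 Ω
Parallel: Z = Z₁Z₂/(Z₁+Z₂), |Z| = 187.9 Ω, ∠Z = 74.15°

74.15°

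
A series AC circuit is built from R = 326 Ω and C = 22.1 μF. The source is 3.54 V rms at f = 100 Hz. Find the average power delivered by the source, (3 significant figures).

ω = 2πf = 628.3 rad/s
X_C = 1/(ωC) = 72.0 Ω
Z = 326 − j72.0 Ω
|Z| = √(326² + 72.0²) = 334 Ω
∠Z = arctan(-72.0/326) = -12.5°
I = V/|Z| = 10.6 mA
P = VI cos φ = 3.54 × 0.0106 × cos(-12.5°) = 36.7 mW

36.7 mW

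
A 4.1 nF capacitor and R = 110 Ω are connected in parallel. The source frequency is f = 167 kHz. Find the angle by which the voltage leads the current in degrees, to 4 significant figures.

ω = 2πf = 1.049e+06 rad/s
X_C = 1/(ωC) = 232.4 Ω
Parallel: admittances add. Y = 1/R + jωC
Y = (0.009091 + j0.004302) S
|Y| = 0.01006 S → |Z| = 1/|Y| = 99.43 Ω, ∠Z = −∠Y = -25.32°

-25.32°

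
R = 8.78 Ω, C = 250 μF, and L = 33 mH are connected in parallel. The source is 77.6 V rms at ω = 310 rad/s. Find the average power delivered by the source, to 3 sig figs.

X_L = ωL = 10.2 Ω
X_C = 1/(ωC) = 12.9 Ω
Parallel: admittances add. Y = 1/R + 1/(jωL) + jωC
Y = (0.114 − j0.0203) S
|Y| = 0.116 S → |Z| = 1/|Y| = 8.64 Ω, ∠Z = −∠Y = 10.1°
I = V/|Z| = 8.98 A
P = VI cos φ = 77.6 × 8.98 × cos(10.1°) = 686 W

686 W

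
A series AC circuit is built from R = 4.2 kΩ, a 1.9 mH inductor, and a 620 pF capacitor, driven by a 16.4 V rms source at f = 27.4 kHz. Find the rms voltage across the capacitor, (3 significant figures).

ω = 2πf = 172200 rad/s
X_L = ωL = 327 Ω
X_C = 1/(ωC) = 9370 Ω
Net reactance X = X_L − X_C = -9040 Ω
Z = 4200 − j9040 Ω
|Z| = √(4200² + 9040²) = 9970 Ω
I = V/|Z| = 1.65 mA
V_C = I·|Z_C| = 0.00165 × 9370 = 15.4 V

15.4 V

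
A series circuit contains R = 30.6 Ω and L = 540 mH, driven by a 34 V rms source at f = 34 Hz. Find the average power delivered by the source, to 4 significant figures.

2.483 W

ω = 2πf = 213.6 rad/s
X_L = ωL = 115.4 Ω
Z = 30.60 + j115.4 Ω
|Z| = √(30.60² + 115.4²) = 119.3 Ω
∠Z = arctan(115.4/30.60) = 75.14°
I = V/|Z| = 284.9 mA
P = VI cos φ = 34 × 0.2849 × cos(75.14°) = 2.483 W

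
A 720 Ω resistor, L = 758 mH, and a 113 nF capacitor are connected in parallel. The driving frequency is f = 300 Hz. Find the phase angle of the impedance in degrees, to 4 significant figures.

19.32°

ω = 2πf = 1885 rad/s
X_L = ωL = 1429 Ω
X_C = 1/(ωC) = 4695 Ω
Parallel: admittances add. Y = 1/R + 1/(jωL) + jωC
Y = (0.001389 − j0.0004869) S
|Y| = 0.001472 S → |Z| = 1/|Y| = 679.5 Ω, ∠Z = −∠Y = 19.32°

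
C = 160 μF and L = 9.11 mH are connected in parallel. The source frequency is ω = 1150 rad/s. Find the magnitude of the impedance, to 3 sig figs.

X_L = ωL = 10.5 Ω
X_C = 1/(ωC) = 5.43 Ω
Parallel: admittances add. Y = 1/(jωL) + jωC
Y = (0 + j0.0885) S
|Y| = 0.0885 S → |Z| = 1/|Y| = 11.3 Ω, ∠Z = −∠Y = -90.0°

11.3 Ω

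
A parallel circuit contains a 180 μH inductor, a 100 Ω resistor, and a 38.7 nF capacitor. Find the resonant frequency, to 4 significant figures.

ω₀ = 1/√(LC) = 1/√(0.00018 × 3.87e-08) = 378900 rad/s
f₀ = ω₀/(2π) = 60.30 kHz

60.30 kHz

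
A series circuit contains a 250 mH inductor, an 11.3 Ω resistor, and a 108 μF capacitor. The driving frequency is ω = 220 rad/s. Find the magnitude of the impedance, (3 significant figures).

X_L = ωL = 55.0 Ω
X_C = 1/(ωC) = 42.1 Ω
Net reactance X = X_L − X_C = 12.9 Ω
Z = 11.3 + j12.9 Ω
|Z| = √(11.3² + 12.9²) = 17.2 Ω

17.2 Ω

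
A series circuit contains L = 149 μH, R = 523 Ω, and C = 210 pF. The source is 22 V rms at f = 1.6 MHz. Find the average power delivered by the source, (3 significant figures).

ω = 2πf = 1.005e+07 rad/s
X_L = ωL = 1500 Ω
X_C = 1/(ωC) = 474 Ω
Net reactance X = X_L − X_C = 1020 Ω
Z = 523 + j1020 Ω
|Z| = √(523² + 1020²) = 1150 Ω
∠Z = arctan(1020/523) = 63.0°
I = V/|Z| = 19.1 mA
P = VI cos φ = 22 × 0.0191 × cos(63.0°) = 191 mW

191 mW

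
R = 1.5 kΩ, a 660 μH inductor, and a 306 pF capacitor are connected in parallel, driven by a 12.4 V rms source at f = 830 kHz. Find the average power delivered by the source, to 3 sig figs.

ω = 2πf = 5.215e+06 rad/s
X_L = ωL = 3440 Ω
X_C = 1/(ωC) = 627 Ω
Parallel: admittances add. Y = 1/R + 1/(jωL) + jωC
Y = (0.000667 + j0.00131) S
|Y| = 0.00147 S → |Z| = 1/|Y| = 682 Ω, ∠Z = −∠Y = -62.9°
I = V/|Z| = 18.2 mA
P = VI cos φ = 12.4 × 0.0182 × cos(-62.9°) = 103 mW

103 mW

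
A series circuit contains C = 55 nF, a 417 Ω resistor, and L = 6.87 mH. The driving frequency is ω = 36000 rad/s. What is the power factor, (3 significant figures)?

0.851

X_L = ωL = 247 Ω
X_C = 1/(ωC) = 505 Ω
Net reactance X = X_L − X_C = -258 Ω
Z = 417 − j258 Ω
|Z| = √(417² + 258²) = 490 Ω
∠Z = arctan(-258/417) = -31.7°
cos φ = cos(-31.7°) = 0.851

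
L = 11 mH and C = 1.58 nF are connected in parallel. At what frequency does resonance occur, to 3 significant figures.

38.2 kHz

ω₀ = 1/√(LC) = 1/√(0.011 × 1.58e-09) = 239900 rad/s
f₀ = ω₀/(2π) = 38.2 kHz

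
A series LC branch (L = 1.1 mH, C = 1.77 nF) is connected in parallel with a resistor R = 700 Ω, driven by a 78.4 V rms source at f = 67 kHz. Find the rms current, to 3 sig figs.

ω = 2πf = 421000 rad/s
X_L = ωL = 463 Ω
X_C = 1/(ωC) = 1340 Ω
Branch 1: Z₁ = R = 700 Ω
Branch 2 (series LC): Z₂ = j(X_L − X_C) = −j879 Ω
Parallel: Z = Z₁Z₂/(Z₁+Z₂), |Z| = 548 Ω, ∠Z = -38.5°
I = V/|Z| = 78.4/548 = 143 mA

143 mA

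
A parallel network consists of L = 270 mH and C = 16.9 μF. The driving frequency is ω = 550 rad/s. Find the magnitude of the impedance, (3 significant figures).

X_L = ωL = 148 Ω
X_C = 1/(ωC) = 108 Ω
Parallel: admittances add. Y = 1/(jωL) + jωC
Y = (0 + j0.00256) S
|Y| = 0.00256 S → |Z| = 1/|Y| = 390 Ω, ∠Z = −∠Y = -90.0°

390 Ω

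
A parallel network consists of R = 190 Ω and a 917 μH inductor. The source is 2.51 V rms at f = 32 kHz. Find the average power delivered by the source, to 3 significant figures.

33.2 mW

ω = 2πf = 201100 rad/s
X_L = ωL = 184 Ω
Parallel: admittances add. Y = 1/R + 1/(jωL)
Y = (0.00526 − j0.00542) S
|Y| = 0.00756 S → |Z| = 1/|Y| = 132 Ω, ∠Z = −∠Y = 45.9°
I = V/|Z| = 19.0 mA
P = VI cos φ = 2.51 × 0.0190 × cos(45.9°) = 33.2 mW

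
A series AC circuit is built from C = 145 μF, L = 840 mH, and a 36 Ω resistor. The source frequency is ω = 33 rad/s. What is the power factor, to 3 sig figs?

0.195

X_L = ωL = 27.7 Ω
X_C = 1/(ωC) = 209 Ω
Net reactance X = X_L − X_C = -181 Ω
Z = 36.0 − j181 Ω
|Z| = √(36.0² + 181²) = 185 Ω
∠Z = arctan(-181/36.0) = -78.8°
cos φ = cos(-78.8°) = 0.195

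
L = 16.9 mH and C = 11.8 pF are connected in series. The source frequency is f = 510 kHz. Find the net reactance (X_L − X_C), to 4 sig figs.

ω = 2πf = 3.204e+06 rad/s
X_L = ωL = 54150 Ω
X_C = 1/(ωC) = 26450 Ω
X = 54150 − 26450 = 27710 Ω

27710 Ω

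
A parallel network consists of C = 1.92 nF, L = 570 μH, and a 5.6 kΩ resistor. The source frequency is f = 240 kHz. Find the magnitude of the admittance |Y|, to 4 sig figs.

ω = 2πf = 1.508e+06 rad/s
X_L = ωL = 859.5 Ω
X_C = 1/(ωC) = 345.4 Ω
Parallel: admittances add. Y = 1/R + 1/(jωL) + jωC
Y = (0.0001786 + j0.001732) S
|Y| = 0.001741 S → |Z| = 1/|Y| = 574.4 Ω, ∠Z = −∠Y = -84.11°

1.741 mS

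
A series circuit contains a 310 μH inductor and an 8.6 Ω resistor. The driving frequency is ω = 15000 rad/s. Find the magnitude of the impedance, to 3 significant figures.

X_L = ωL = 4.65 Ω
Z = 8.60 + j4.65 Ω
|Z| = √(8.60² + 4.65²) = 9.78 Ω

9.78 Ω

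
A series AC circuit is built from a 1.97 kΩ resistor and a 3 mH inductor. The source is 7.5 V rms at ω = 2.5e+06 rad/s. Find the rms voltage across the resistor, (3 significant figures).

X_L = ωL = 7500 Ω
Z = 1970 + j7500 Ω
|Z| = √(1970² + 7500²) = 7750 Ω
I = V/|Z| = 967 μA
V_R = I·|Z_R| = 0.000967 × 1970 = 1.91 V

1.91 V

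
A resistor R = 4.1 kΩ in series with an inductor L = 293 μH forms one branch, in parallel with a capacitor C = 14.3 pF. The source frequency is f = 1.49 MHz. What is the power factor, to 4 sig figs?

ω = 2πf = 9.362e+06 rad/s
X_L = ωL = 2743 Ω
X_C = 1/(ωC) = 7470 Ω
Branch 1 (R+jX_L): Z₁ = 4100 + j2743 Ω, |Z₁| = 4933 Ω
Branch 2 (−jX_C): Z₂ = −j7470 Ω
Parallel: Z = Z₁Z₂/(Z₁+Z₂), |Z| = 5889 Ω, ∠Z = -7.156°
cos φ = cos(-7.156°) = 0.9922

0.9922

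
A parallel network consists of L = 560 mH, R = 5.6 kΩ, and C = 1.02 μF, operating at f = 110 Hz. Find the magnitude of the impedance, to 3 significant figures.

530 Ω

ω = 2πf = 691.2 rad/s
X_L = ωL = 387 Ω
X_C = 1/(ωC) = 1420 Ω
Parallel: admittances add. Y = 1/R + 1/(jωL) + jωC
Y = (0.000179 − j0.00188) S
|Y| = 0.00189 S → |Z| = 1/|Y| = 530 Ω, ∠Z = −∠Y = 84.6°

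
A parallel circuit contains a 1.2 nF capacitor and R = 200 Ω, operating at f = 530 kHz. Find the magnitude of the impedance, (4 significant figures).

156.2 Ω

ω = 2πf = 3.33e+06 rad/s
X_C = 1/(ωC) = 250.2 Ω
Parallel: admittances add. Y = 1/R + jωC
Y = (0.005000 + j0.003996) S
|Y| = 0.006401 S → |Z| = 1/|Y| = 156.2 Ω, ∠Z = −∠Y = -38.63°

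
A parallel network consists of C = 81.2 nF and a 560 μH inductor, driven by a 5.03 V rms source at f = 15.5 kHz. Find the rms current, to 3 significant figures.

ω = 2πf = 97390 rad/s
X_L = ωL = 54.5 Ω
X_C = 1/(ωC) = 126 Ω
Parallel: admittances add. Y = 1/(jωL) + jωC
Y = (0 − j0.0104) S
|Y| = 0.0104 S → |Z| = 1/|Y| = 95.9 Ω, ∠Z = −∠Y = 90.0°
I = V/|Z| = 5.03/95.9 = 52.5 mA

52.5 mA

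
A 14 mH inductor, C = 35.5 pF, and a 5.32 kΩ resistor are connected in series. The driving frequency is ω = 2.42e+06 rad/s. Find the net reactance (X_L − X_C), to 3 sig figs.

X_L = ωL = 33900 Ω
X_C = 1/(ωC) = 11600 Ω
X = 33900 − 11600 = 22200 Ω

22200 Ω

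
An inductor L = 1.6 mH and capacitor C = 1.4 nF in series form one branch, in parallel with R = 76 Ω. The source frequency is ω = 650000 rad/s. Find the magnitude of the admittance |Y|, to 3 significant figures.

21.5 mS

X_L = ωL = 1040 Ω
X_C = 1/(ωC) = 1100 Ω
Branch 1: Z₁ = R = 76.0 Ω
Branch 2 (series LC): Z₂ = j(X_L − X_C) = −j58.9 Ω
Parallel: Z = Z₁Z₂/(Z₁+Z₂), |Z| = 46.6 Ω, ∠Z = -52.2°
|Y| = 1/|Z| = 21.5 mS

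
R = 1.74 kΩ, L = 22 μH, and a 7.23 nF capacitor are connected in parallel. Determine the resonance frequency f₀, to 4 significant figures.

399.1 kHz

ω₀ = 1/√(LC) = 1/√(2.2e-05 × 7.23e-09) = 2.507e+06 rad/s
f₀ = ω₀/(2π) = 399.1 kHz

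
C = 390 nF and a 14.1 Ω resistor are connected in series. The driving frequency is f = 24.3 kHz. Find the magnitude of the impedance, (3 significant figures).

ω = 2πf = 152700 rad/s
X_C = 1/(ωC) = 16.8 Ω
Z = 14.1 − j16.8 Ω
|Z| = √(14.1² + 16.8²) = 21.9 Ω

21.9 Ω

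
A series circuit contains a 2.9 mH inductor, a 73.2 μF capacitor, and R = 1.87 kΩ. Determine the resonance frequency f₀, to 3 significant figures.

345 Hz

ω₀ = 1/√(LC) = 1/√(0.0029 × 7.32e-05) = 2170 rad/s
f₀ = ω₀/(2π) = 345 Hz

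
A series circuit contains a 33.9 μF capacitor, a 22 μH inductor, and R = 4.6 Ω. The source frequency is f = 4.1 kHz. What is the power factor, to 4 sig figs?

ω = 2πf = 25760 rad/s
X_L = ωL = 0.5667 Ω
X_C = 1/(ωC) = 1.145 Ω
Net reactance X = X_L − X_C = -0.5783 Ω
Z = 4.600 − j0.5783 Ω
|Z| = √(4.600² + 0.5783²) = 4.636 Ω
∠Z = arctan(-0.5783/4.600) = -7.166°
cos φ = cos(-7.166°) = 0.9922

0.9922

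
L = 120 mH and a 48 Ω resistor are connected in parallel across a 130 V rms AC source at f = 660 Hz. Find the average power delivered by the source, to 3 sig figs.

352 W

ω = 2πf = 4147 rad/s
X_L = ωL = 498 Ω
Parallel: admittances add. Y = 1/R + 1/(jωL)
Y = (0.0208 − j0.00201) S
|Y| = 0.0209 S → |Z| = 1/|Y| = 47.8 Ω, ∠Z = −∠Y = 5.51°
I = V/|Z| = 2.72 A
P = VI cos φ = 130 × 2.72 × cos(5.51°) = 352 W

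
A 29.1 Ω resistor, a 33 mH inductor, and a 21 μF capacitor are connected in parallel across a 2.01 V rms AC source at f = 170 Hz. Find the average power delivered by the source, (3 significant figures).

139 mW

ω = 2πf = 1068 rad/s
X_L = ωL = 35.2 Ω
X_C = 1/(ωC) = 44.6 Ω
Parallel: admittances add. Y = 1/R + 1/(jωL) + jωC
Y = (0.0344 − j0.00594) S
|Y| = 0.0349 S → |Z| = 1/|Y| = 28.7 Ω, ∠Z = −∠Y = 9.81°
I = V/|Z| = 70.1 mA
P = VI cos φ = 2.01 × 0.0701 × cos(9.81°) = 139 mW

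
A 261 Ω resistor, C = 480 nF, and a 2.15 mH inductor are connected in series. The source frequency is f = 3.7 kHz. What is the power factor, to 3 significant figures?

0.989

ω = 2πf = 23250 rad/s
X_L = ωL = 50.0 Ω
X_C = 1/(ωC) = 89.6 Ω
Net reactance X = X_L − X_C = -39.6 Ω
Z = 261 − j39.6 Ω
|Z| = √(261² + 39.6²) = 264 Ω
∠Z = arctan(-39.6/261) = -8.63°
cos φ = cos(-8.63°) = 0.989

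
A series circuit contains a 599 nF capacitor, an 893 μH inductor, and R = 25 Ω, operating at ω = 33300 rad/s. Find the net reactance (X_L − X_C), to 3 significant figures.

X_L = ωL = 29.7 Ω
X_C = 1/(ωC) = 50.1 Ω
X = 29.7 − 50.1 = -20.4 Ω

-20.4 Ω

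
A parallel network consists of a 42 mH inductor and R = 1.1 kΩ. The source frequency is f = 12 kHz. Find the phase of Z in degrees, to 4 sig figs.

19.16°

ω = 2πf = 75400 rad/s
X_L = ωL = 3167 Ω
Parallel: admittances add. Y = 1/R + 1/(jωL)
Y = (0.0009091 − j0.0003158) S
|Y| = 0.0009624 S → |Z| = 1/|Y| = 1039 Ω, ∠Z = −∠Y = 19.16°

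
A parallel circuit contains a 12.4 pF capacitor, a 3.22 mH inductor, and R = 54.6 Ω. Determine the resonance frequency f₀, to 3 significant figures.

ω₀ = 1/√(LC) = 1/√(0.00322 × 1.24e-11) = 5.005e+06 rad/s
f₀ = ω₀/(2π) = 796 kHz

796 kHz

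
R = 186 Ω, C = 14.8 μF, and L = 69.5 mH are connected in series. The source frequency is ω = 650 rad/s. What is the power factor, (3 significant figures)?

0.954

X_L = ωL = 45.2 Ω
X_C = 1/(ωC) = 104 Ω
Net reactance X = X_L − X_C = -58.8 Ω
Z = 186 − j58.8 Ω
|Z| = √(186² + 58.8²) = 195 Ω
∠Z = arctan(-58.8/186) = -17.5°
cos φ = cos(-17.5°) = 0.954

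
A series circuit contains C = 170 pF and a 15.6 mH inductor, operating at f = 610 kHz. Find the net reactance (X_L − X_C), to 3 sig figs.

58300 Ω

ω = 2πf = 3.833e+06 rad/s
X_L = ωL = 59800 Ω
X_C = 1/(ωC) = 1530 Ω
X = 59800 − 1530 = 58300 Ω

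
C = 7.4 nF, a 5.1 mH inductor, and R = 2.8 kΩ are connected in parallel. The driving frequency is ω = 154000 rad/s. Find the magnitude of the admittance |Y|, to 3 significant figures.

381 μS

X_L = ωL = 785 Ω
X_C = 1/(ωC) = 878 Ω
Parallel: admittances add. Y = 1/R + 1/(jωL) + jωC
Y = (0.000357 − j0.000134) S
|Y| = 0.000381 S → |Z| = 1/|Y| = 2620 Ω, ∠Z = −∠Y = 20.5°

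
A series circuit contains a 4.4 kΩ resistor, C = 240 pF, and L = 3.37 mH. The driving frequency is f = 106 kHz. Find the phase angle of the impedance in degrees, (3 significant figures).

ω = 2πf = 666000 rad/s
X_L = ωL = 2240 Ω
X_C = 1/(ωC) = 6260 Ω
Net reactance X = X_L − X_C = -4010 Ω
Z = 4400 − j4010 Ω
|Z| = √(4400² + 4010²) = 5950 Ω
∠Z = arctan(-4010/4400) = -42.4°

-42.4°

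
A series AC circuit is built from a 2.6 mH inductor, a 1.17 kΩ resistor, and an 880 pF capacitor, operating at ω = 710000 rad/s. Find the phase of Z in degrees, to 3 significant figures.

X_L = ωL = 1850 Ω
X_C = 1/(ωC) = 1600 Ω
Net reactance X = X_L − X_C = 245 Ω
Z = 1170 + j245 Ω
|Z| = √(1170² + 245²) = 1200 Ω
∠Z = arctan(245/1170) = 11.8°

11.8°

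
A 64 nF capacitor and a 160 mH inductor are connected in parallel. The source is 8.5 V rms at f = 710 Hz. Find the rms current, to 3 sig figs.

ω = 2πf = 4461 rad/s
X_L = ωL = 714 Ω
X_C = 1/(ωC) = 3500 Ω
Parallel: admittances add. Y = 1/(jωL) + jωC
Y = (0 − j0.00112) S
|Y| = 0.00112 S → |Z| = 1/|Y| = 896 Ω, ∠Z = −∠Y = 90.0°
I = V/|Z| = 8.5/896 = 9.48 mA

9.48 mA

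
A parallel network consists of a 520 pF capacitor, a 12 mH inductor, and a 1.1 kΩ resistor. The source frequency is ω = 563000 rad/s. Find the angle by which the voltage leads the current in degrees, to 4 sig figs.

-9.047°

X_L = ωL = 6756 Ω
X_C = 1/(ωC) = 3416 Ω
Parallel: admittances add. Y = 1/R + 1/(jωL) + jωC
Y = (0.0009091 + j0.0001447) S
|Y| = 0.0009205 S → |Z| = 1/|Y| = 1086 Ω, ∠Z = −∠Y = -9.047°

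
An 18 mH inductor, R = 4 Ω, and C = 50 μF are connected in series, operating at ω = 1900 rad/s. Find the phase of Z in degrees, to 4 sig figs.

80.41°

X_L = ωL = 34.20 Ω
X_C = 1/(ωC) = 10.53 Ω
Net reactance X = X_L − X_C = 23.67 Ω
Z = 4.000 + j23.67 Ω
|Z| = √(4.000² + 23.67²) = 24.01 Ω
∠Z = arctan(23.67/4.000) = 80.41°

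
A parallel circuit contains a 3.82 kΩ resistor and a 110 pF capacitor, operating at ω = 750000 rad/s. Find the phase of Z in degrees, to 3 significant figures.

X_C = 1/(ωC) = 12100 Ω
Parallel: admittances add. Y = 1/R + jωC
Y = (0.000262 + j8.25e-05) S
|Y| = 0.000274 S → |Z| = 1/|Y| = 3640 Ω, ∠Z = −∠Y = -17.5°

-17.5°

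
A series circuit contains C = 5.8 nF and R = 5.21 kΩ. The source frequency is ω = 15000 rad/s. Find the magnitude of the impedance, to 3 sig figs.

12600 Ω

X_C = 1/(ωC) = 11500 Ω
Z = 5210 − j11500 Ω
|Z| = √(5210² + 11500²) = 12600 Ω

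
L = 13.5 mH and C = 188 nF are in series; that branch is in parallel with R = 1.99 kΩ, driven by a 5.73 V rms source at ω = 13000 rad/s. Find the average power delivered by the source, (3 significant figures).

X_L = ωL = 176 Ω
X_C = 1/(ωC) = 409 Ω
Branch 1: Z₁ = R = 1990 Ω
Branch 2 (series LC): Z₂ = j(X_L − X_C) = −j234 Ω
Parallel: Z = Z₁Z₂/(Z₁+Z₂), |Z| = 232 Ω, ∠Z = -83.3°
I = V/|Z| = 24.7 mA
P = VI cos φ = 5.73 × 0.0247 × cos(-83.3°) = 16.5 mW

16.5 mW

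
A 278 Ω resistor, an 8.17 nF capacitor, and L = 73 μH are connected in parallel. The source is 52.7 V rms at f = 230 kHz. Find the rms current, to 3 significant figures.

226 mA

ω = 2πf = 1.445e+06 rad/s
X_L = ωL = 105 Ω
X_C = 1/(ωC) = 84.7 Ω
Parallel: admittances add. Y = 1/R + 1/(jωL) + jωC
Y = (0.00360 + j0.00233) S
|Y| = 0.00428 S → |Z| = 1/|Y| = 233 Ω, ∠Z = −∠Y = -32.9°
I = V/|Z| = 52.7/233 = 226 mA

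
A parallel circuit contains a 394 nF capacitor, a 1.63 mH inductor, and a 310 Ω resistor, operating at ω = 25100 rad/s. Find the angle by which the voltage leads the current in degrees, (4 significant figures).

X_L = ωL = 40.91 Ω
X_C = 1/(ωC) = 101.1 Ω
Parallel: admittances add. Y = 1/R + 1/(jωL) + jωC
Y = (0.003226 − j0.01455) S
|Y| = 0.01491 S → |Z| = 1/|Y| = 67.09 Ω, ∠Z = −∠Y = 77.50°

77.50°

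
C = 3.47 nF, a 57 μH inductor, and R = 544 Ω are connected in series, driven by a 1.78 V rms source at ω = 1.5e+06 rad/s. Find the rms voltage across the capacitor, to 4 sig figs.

0.6169 V

X_L = ωL = 85.50 Ω
X_C = 1/(ωC) = 192.1 Ω
Net reactance X = X_L − X_C = -106.6 Ω
Z = 544.0 − j106.6 Ω
|Z| = √(544.0² + 106.6²) = 554.4 Ω
I = V/|Z| = 3.211 mA
V_C = I·|Z_C| = 0.003211 × 192.1 = 0.6169 V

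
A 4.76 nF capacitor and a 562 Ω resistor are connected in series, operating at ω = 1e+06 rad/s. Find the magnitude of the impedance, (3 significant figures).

X_C = 1/(ωC) = 210 Ω
Z = 562 − j210 Ω
|Z| = √(562² + 210²) = 600 Ω

600 Ω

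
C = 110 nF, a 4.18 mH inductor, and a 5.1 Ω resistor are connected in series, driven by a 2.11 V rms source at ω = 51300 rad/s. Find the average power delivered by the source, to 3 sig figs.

X_L = ωL = 214 Ω
X_C = 1/(ωC) = 177 Ω
Net reactance X = X_L − X_C = 37.2 Ω
Z = 5.10 + j37.2 Ω
|Z| = √(5.10² + 37.2²) = 37.6 Ω
∠Z = arctan(37.2/5.10) = 82.2°
I = V/|Z| = 56.2 mA
P = VI cos φ = 2.11 × 0.0562 × cos(82.2°) = 16.1 mW

16.1 mW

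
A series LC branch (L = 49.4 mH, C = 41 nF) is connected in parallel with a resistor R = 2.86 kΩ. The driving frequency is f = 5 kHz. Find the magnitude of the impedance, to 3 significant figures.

ω = 2πf = 31420 rad/s
X_L = ωL = 1550 Ω
X_C = 1/(ωC) = 776 Ω
Branch 1: Z₁ = R = 2860 Ω
Branch 2 (series LC): Z₂ = j(X_L − X_C) = j776 Ω
Parallel: Z = Z₁Z₂/(Z₁+Z₂), |Z| = 749 Ω, ∠Z = 74.8°

749 Ω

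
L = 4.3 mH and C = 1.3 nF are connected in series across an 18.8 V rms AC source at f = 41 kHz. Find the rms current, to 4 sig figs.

ω = 2πf = 257600 rad/s
X_L = ωL = 1108 Ω
X_C = 1/(ωC) = 2986 Ω
Net reactance X = X_L − X_C = -1878 Ω
Z = − j1878 Ω
|Z| = √(0² + 1878²) = 1878 Ω
I = V/|Z| = 18.8/1878 = 10.01 mA

10.01 mA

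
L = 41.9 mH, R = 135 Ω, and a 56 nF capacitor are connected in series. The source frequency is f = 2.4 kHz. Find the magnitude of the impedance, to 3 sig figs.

ω = 2πf = 15080 rad/s
X_L = ωL = 632 Ω
X_C = 1/(ωC) = 1180 Ω
Net reactance X = X_L − X_C = -552 Ω
Z = 135 − j552 Ω
|Z| = √(135² + 552²) = 569 Ω

569 Ω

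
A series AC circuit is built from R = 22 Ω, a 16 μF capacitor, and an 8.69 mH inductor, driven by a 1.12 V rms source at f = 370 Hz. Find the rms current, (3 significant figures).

ω = 2πf = 2325 rad/s
X_L = ωL = 20.2 Ω
X_C = 1/(ωC) = 26.9 Ω
Net reactance X = X_L − X_C = -6.68 Ω
Z = 22.0 − j6.68 Ω
|Z| = √(22.0² + 6.68²) = 23.0 Ω
I = V/|Z| = 1.12/23.0 = 48.7 mA

48.7 mA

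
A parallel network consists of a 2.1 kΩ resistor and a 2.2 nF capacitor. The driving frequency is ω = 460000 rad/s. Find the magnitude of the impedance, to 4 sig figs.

894.1 Ω

X_C = 1/(ωC) = 988.1 Ω
Parallel: admittances add. Y = 1/R + jωC
Y = (0.0004762 + j0.001012) S
|Y| = 0.001118 S → |Z| = 1/|Y| = 894.1 Ω, ∠Z = −∠Y = -64.80°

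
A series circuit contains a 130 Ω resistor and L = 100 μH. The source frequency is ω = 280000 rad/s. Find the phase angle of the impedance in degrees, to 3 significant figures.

X_L = ωL = 28.0 Ω
Z = 130 + j28.0 Ω
|Z| = √(130² + 28.0²) = 133 Ω
∠Z = arctan(28.0/130) = 12.2°

12.2°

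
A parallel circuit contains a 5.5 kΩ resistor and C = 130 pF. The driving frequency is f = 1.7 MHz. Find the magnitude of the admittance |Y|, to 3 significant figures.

ω = 2πf = 1.068e+07 rad/s
X_C = 1/(ωC) = 720 Ω
Parallel: admittances add. Y = 1/R + jωC
Y = (0.000182 + j0.00139) S
|Y| = 0.00140 S → |Z| = 1/|Y| = 714 Ω, ∠Z = −∠Y = -82.5°

1.40 mS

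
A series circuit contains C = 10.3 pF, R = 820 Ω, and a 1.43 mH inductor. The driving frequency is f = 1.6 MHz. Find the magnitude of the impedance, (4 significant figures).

ω = 2πf = 1.005e+07 rad/s
X_L = ωL = 14380 Ω
X_C = 1/(ωC) = 9657 Ω
Net reactance X = X_L − X_C = 4718 Ω
Z = 820.0 + j4718 Ω
|Z| = √(820.0² + 4718²) = 4789 Ω

4789 Ω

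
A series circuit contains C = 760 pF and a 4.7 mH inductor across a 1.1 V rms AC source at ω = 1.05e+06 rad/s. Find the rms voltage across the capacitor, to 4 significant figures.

X_L = ωL = 4935 Ω
X_C = 1/(ωC) = 1253 Ω
Net reactance X = X_L − X_C = 3682 Ω
Z = j3682 Ω
|Z| = √(0² + 3682²) = 3682 Ω
I = V/|Z| = 298.8 μA
V_C = I·|Z_C| = 0.0002988 × 1253 = 0.3744 V

0.3744 V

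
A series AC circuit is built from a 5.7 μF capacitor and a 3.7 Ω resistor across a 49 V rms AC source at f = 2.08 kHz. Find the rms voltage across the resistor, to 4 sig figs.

ω = 2πf = 13070 rad/s
X_C = 1/(ωC) = 13.42 Ω
Z = 3.700 − j13.42 Ω
|Z| = √(3.700² + 13.42²) = 13.92 Ω
I = V/|Z| = 3.519 A
V_R = I·|Z_R| = 3.519 × 3.700 = 13.02 V

13.02 V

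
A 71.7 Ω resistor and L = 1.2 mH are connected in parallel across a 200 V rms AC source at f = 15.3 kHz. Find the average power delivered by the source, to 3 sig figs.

558 W

ω = 2πf = 96130 rad/s
X_L = ωL = 115 Ω
Parallel: admittances add. Y = 1/R + 1/(jωL)
Y = (0.0139 − j0.00867) S
|Y| = 0.0164 S → |Z| = 1/|Y| = 60.9 Ω, ∠Z = −∠Y = 31.9°
I = V/|Z| = 3.28 A
P = VI cos φ = 200 × 3.28 × cos(31.9°) = 558 W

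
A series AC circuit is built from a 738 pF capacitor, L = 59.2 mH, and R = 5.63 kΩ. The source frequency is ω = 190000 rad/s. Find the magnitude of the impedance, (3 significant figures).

6970 Ω

X_L = ωL = 11200 Ω
X_C = 1/(ωC) = 7130 Ω
Net reactance X = X_L − X_C = 4120 Ω
Z = 5630 + j4120 Ω
|Z| = √(5630² + 4120²) = 6970 Ω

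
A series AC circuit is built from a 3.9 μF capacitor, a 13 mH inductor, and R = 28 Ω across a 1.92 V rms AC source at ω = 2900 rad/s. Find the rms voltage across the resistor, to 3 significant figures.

X_L = ωL = 37.7 Ω
X_C = 1/(ωC) = 88.4 Ω
Net reactance X = X_L − X_C = -50.7 Ω
Z = 28.0 − j50.7 Ω
|Z| = √(28.0² + 50.7²) = 57.9 Ω
I = V/|Z| = 33.1 mA
V_R = I·|Z_R| = 0.0331 × 28.0 = 0.928 V

0.928 V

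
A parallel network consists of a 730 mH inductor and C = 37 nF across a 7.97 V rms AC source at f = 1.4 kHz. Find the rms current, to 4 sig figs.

ω = 2πf = 8796 rad/s
X_L = ωL = 6421 Ω
X_C = 1/(ωC) = 3072 Ω
Parallel: admittances add. Y = 1/(jωL) + jωC
Y = (0 + j0.0001697) S
|Y| = 0.0001697 S → |Z| = 1/|Y| = 5891 Ω, ∠Z = −∠Y = -90.00°
I = V/|Z| = 7.97/5891 = 1.353 mA

1.353 mA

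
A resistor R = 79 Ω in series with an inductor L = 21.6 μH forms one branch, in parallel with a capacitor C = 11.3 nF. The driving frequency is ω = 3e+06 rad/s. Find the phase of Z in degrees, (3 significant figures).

X_L = ωL = 64.8 Ω
X_C = 1/(ωC) = 29.5 Ω
Branch 1 (R+jX_L): Z₁ = 79.0 + j64.8 Ω, |Z₁| = 102 Ω
Branch 2 (−jX_C): Z₂ = −j29.5 Ω
Parallel: Z = Z₁Z₂/(Z₁+Z₂), |Z| = 34.8 Ω, ∠Z = -74.7°

-74.7°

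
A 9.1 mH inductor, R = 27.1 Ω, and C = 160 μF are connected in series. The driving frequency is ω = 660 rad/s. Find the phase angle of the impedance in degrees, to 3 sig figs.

-7.28°

X_L = ωL = 6.01 Ω
X_C = 1/(ωC) = 9.47 Ω
Net reactance X = X_L − X_C = -3.46 Ω
Z = 27.1 − j3.46 Ω
|Z| = √(27.1² + 3.46²) = 27.3 Ω
∠Z = arctan(-3.46/27.1) = -7.28°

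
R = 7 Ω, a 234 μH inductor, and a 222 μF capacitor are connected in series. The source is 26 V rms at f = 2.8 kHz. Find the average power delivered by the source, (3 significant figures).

ω = 2πf = 17590 rad/s
X_L = ωL = 4.12 Ω
X_C = 1/(ωC) = 0.256 Ω
Net reactance X = X_L − X_C = 3.86 Ω
Z = 7.00 + j3.86 Ω
|Z| = √(7.00² + 3.86²) = 7.99 Ω
∠Z = arctan(3.86/7.00) = 28.9°
I = V/|Z| = 3.25 A
P = VI cos φ = 26 × 3.25 × cos(28.9°) = 74.0 W

74.0 W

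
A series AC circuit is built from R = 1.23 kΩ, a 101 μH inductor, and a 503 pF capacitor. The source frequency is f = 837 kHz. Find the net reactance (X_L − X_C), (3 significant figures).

153 Ω

ω = 2πf = 5.259e+06 rad/s
X_L = ωL = 531 Ω
X_C = 1/(ωC) = 378 Ω
X = 531 − 378 = 153 Ω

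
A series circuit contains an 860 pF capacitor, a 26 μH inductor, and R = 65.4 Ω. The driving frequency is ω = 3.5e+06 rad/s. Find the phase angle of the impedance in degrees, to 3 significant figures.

-74.8°

X_L = ωL = 91.0 Ω
X_C = 1/(ωC) = 332 Ω
Net reactance X = X_L − X_C = -241 Ω
Z = 65.4 − j241 Ω
|Z| = √(65.4² + 241²) = 250 Ω
∠Z = arctan(-241/65.4) = -74.8°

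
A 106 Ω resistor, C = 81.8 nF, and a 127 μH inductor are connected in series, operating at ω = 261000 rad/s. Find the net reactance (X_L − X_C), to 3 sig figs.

X_L = ωL = 33.1 Ω
X_C = 1/(ωC) = 46.8 Ω
X = 33.1 − 46.8 = -13.7 Ω

-13.7 Ω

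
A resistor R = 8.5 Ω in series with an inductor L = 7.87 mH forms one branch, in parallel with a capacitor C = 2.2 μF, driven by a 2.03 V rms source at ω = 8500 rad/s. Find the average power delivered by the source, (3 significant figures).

X_L = ωL = 66.9 Ω
X_C = 1/(ωC) = 53.5 Ω
Branch 1 (R+jX_L): Z₁ = 8.50 + j66.9 Ω, |Z₁| = 67.4 Ω
Branch 2 (−jX_C): Z₂ = −j53.5 Ω
Parallel: Z = Z₁Z₂/(Z₁+Z₂), |Z| = 227 Ω, ∠Z = -64.9°
I = V/|Z| = 8.94 mA
P = VI cos φ = 2.03 × 0.00894 × cos(-64.9°) = 7.70 mW

7.70 mW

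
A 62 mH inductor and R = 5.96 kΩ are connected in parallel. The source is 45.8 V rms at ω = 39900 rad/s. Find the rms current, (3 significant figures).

X_L = ωL = 2470 Ω
Parallel: admittances add. Y = 1/R + 1/(jωL)
Y = (0.000168 − j0.000404) S
|Y| = 0.000438 S → |Z| = 1/|Y| = 2280 Ω, ∠Z = −∠Y = 67.5°
I = V/|Z| = 45.8/2280 = 20.0 mA

20.0 mA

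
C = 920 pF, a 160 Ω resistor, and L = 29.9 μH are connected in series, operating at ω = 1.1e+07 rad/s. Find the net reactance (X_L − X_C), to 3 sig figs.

X_L = ωL = 329 Ω
X_C = 1/(ωC) = 98.8 Ω
X = 329 − 98.8 = 230 Ω

230 Ω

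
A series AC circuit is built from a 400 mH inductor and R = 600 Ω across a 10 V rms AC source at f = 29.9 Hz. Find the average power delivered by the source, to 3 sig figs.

164 mW

ω = 2πf = 187.9 rad/s
X_L = ωL = 75.1 Ω
Z = 600 + j75.1 Ω
|Z| = √(600² + 75.1²) = 605 Ω
∠Z = arctan(75.1/600) = 7.14°
I = V/|Z| = 16.5 mA
P = VI cos φ = 10 × 0.0165 × cos(7.14°) = 164 mW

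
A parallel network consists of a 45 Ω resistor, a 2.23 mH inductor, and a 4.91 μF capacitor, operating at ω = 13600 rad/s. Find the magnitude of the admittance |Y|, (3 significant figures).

40.5 mS

X_L = ωL = 30.3 Ω
X_C = 1/(ωC) = 15.0 Ω
Parallel: admittances add. Y = 1/R + 1/(jωL) + jωC
Y = (0.0222 + j0.0338) S
|Y| = 0.0405 S → |Z| = 1/|Y| = 24.7 Ω, ∠Z = −∠Y = -56.7°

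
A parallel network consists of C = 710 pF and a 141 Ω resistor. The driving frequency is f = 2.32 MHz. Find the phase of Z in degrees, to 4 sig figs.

ω = 2πf = 1.458e+07 rad/s
X_C = 1/(ωC) = 96.62 Ω
Parallel: admittances add. Y = 1/R + jωC
Y = (0.007092 + j0.01035) S
|Y| = 0.01255 S → |Z| = 1/|Y| = 79.70 Ω, ∠Z = −∠Y = -55.58°

-55.58°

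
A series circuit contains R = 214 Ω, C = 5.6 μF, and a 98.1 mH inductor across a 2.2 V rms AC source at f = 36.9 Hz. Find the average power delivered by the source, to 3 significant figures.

ω = 2πf = 231.8 rad/s
X_L = ωL = 22.7 Ω
X_C = 1/(ωC) = 770 Ω
Net reactance X = X_L − X_C = -747 Ω
Z = 214 − j747 Ω
|Z| = √(214² + 747²) = 777 Ω
∠Z = arctan(-747/214) = -74.0°
I = V/|Z| = 2.83 mA
P = VI cos φ = 2.2 × 0.00283 × cos(-74.0°) = 1.71 mW

1.71 mW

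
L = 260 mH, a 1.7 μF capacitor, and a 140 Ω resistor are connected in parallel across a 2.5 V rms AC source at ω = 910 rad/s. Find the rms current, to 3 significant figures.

19.1 mA

X_L = ωL = 237 Ω
X_C = 1/(ωC) = 646 Ω
Parallel: admittances add. Y = 1/R + 1/(jωL) + jωC
Y = (0.00714 − j0.00268) S
|Y| = 0.00763 S → |Z| = 1/|Y| = 131 Ω, ∠Z = −∠Y = 20.6°
I = V/|Z| = 2.5/131 = 19.1 mA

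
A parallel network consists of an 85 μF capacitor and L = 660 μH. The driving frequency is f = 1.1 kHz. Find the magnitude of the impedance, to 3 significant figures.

2.72 Ω

ω = 2πf = 6912 rad/s
X_L = ωL = 4.56 Ω
X_C = 1/(ωC) = 1.70 Ω
Parallel: admittances add. Y = 1/(jωL) + jωC
Y = (0 + j0.368) S
|Y| = 0.368 S → |Z| = 1/|Y| = 2.72 Ω, ∠Z = −∠Y = -90.0°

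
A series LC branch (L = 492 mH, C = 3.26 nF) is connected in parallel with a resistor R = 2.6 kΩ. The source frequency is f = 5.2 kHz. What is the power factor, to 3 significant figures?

0.932

ω = 2πf = 32670 rad/s
X_L = ωL = 16100 Ω
X_C = 1/(ωC) = 9390 Ω
Branch 1: Z₁ = R = 2600 Ω
Branch 2 (series LC): Z₂ = j(X_L − X_C) = j6690 Ω
Parallel: Z = Z₁Z₂/(Z₁+Z₂), |Z| = 2420 Ω, ∠Z = 21.2°
cos φ = cos(21.2°) = 0.932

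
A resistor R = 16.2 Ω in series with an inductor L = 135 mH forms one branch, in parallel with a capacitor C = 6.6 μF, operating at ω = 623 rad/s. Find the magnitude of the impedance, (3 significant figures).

X_L = ωL = 84.1 Ω
X_C = 1/(ωC) = 243 Ω
Branch 1 (R+jX_L): Z₁ = 16.2 + j84.1 Ω, |Z₁| = 85.7 Ω
Branch 2 (−jX_C): Z₂ = −j243 Ω
Parallel: Z = Z₁Z₂/(Z₁+Z₂), |Z| = 130 Ω, ∠Z = 73.3°

130 Ω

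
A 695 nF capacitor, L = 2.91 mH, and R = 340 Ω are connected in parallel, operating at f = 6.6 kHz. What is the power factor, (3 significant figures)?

ω = 2πf = 41470 rad/s
X_L = ωL = 121 Ω
X_C = 1/(ωC) = 34.7 Ω
Parallel: admittances add. Y = 1/R + 1/(jωL) + jωC
Y = (0.00294 + j0.0205) S
|Y| = 0.0207 S → |Z| = 1/|Y| = 48.2 Ω, ∠Z = −∠Y = -81.8°
cos φ = cos(-81.8°) = 0.142

0.142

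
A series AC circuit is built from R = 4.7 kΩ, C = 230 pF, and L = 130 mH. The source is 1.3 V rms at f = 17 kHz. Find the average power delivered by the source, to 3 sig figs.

10.7 μW

ω = 2πf = 106800 rad/s
X_L = ωL = 13900 Ω
X_C = 1/(ωC) = 40700 Ω
Net reactance X = X_L − X_C = -26800 Ω
Z = 4700 − j26800 Ω
|Z| = √(4700² + 26800²) = 27200 Ω
∠Z = arctan(-26800/4700) = -80.1°
I = V/|Z| = 47.7 μA
P = VI cos φ = 1.3 × 4.77e-05 × cos(-80.1°) = 10.7 μW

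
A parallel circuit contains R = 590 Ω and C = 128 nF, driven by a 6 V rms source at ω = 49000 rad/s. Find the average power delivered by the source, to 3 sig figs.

X_C = 1/(ωC) = 159 Ω
Parallel: admittances add. Y = 1/R + jωC
Y = (0.00169 + j0.00627) S
|Y| = 0.00650 S → |Z| = 1/|Y| = 154 Ω, ∠Z = −∠Y = -74.9°
I = V/|Z| = 39.0 mA
P = VI cos φ = 6 × 0.0390 × cos(-74.9°) = 61.0 mW

61.0 mW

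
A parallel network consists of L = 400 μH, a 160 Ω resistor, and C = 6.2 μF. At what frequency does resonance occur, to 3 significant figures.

ω₀ = 1/√(LC) = 1/√(0.0004 × 6.2e-06) = 20080 rad/s
f₀ = ω₀/(2π) = 3.20 kHz

3.20 kHz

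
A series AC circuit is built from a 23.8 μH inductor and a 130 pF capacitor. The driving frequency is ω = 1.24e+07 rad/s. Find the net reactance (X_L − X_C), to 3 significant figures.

-325 Ω

X_L = ωL = 295 Ω
X_C = 1/(ωC) = 620 Ω
X = 295 − 620 = -325 Ω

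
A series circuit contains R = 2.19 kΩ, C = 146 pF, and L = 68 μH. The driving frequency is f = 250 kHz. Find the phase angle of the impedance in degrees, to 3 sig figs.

-62.8°

ω = 2πf = 1.571e+06 rad/s
X_L = ωL = 107 Ω
X_C = 1/(ωC) = 4360 Ω
Net reactance X = X_L − X_C = -4250 Ω
Z = 2190 − j4250 Ω
|Z| = √(2190² + 4250²) = 4780 Ω
∠Z = arctan(-4250/2190) = -62.8°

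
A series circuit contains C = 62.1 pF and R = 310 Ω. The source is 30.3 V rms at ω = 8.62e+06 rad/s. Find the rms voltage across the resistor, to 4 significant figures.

X_C = 1/(ωC) = 1868 Ω
Z = 310.0 − j1868 Ω
|Z| = √(310.0² + 1868²) = 1894 Ω
I = V/|Z| = 16.00 mA
V_R = I·|Z_R| = 0.01600 × 310.0 = 4.960 V

4.960 V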